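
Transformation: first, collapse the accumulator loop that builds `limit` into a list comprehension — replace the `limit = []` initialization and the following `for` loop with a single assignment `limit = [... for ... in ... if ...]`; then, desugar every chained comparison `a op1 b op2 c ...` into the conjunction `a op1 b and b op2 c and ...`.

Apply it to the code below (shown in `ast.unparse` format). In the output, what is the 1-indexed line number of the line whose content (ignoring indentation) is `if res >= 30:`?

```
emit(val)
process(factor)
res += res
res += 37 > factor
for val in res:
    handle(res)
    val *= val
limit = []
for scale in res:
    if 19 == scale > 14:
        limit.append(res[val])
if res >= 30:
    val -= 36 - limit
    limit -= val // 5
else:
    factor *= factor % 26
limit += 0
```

Transformed code:
emit(val)
process(factor)
res += res
res += 37 > factor
for val in res:
    handle(res)
    val *= val
limit = [res[val] for scale in res if 19 == scale and scale > 14]
if res >= 30:
    val -= 36 - limit
    limit -= val // 5
else:
    factor *= factor % 26
limit += 0

9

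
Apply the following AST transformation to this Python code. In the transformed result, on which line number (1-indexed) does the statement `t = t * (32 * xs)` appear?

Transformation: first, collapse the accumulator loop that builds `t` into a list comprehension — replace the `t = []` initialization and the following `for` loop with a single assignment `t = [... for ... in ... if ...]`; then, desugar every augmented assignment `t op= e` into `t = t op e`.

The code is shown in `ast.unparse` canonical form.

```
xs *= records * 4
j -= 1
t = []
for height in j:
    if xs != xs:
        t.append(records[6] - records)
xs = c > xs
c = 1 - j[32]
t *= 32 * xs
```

6

Transformed code:
xs = xs * (records * 4)
j = j - 1
t = [records[6] - records for height in j if xs != xs]
xs = c > xs
c = 1 - j[32]
t = t * (32 * xs)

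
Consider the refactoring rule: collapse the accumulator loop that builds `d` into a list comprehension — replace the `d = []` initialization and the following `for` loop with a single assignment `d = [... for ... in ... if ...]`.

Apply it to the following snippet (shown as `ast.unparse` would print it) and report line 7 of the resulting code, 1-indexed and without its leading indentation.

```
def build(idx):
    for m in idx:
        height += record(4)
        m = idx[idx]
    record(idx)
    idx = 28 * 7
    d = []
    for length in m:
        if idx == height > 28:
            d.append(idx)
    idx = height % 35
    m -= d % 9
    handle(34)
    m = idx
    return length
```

Transformed code:
def build(idx):
    for m in idx:
        height += record(4)
        m = idx[idx]
    record(idx)
    idx = 28 * 7
    d = [idx for length in m if idx == height > 28]
    idx = height % 35
    m -= d % 9
    handle(34)
    m = idx
    return length

d = [idx for length in m if idx == height > 28]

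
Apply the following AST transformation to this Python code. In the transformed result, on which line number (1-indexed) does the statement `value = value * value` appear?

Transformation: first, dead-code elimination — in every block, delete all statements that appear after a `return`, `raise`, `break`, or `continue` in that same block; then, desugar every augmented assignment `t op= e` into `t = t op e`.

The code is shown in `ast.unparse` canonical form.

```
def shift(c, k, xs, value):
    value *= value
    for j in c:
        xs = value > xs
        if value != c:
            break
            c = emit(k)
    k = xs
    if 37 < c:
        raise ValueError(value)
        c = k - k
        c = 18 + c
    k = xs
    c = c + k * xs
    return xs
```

2

Transformed code:
def shift(c, k, xs, value):
    value = value * value
    for j in c:
        xs = value > xs
        if value != c:
            break
    k = xs
    if 37 < c:
        raise ValueError(value)
    k = xs
    c = c + k * xs
    return xs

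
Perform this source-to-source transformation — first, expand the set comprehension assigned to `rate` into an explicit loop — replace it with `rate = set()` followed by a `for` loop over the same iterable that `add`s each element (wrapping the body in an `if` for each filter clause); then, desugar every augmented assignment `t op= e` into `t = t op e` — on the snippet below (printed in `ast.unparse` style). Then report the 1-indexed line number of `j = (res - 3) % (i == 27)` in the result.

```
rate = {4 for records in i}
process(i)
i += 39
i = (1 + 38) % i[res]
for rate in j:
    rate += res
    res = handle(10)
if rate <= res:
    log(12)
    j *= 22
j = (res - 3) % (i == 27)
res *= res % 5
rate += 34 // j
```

13

Transformed code:
rate = set()
for records in i:
    rate.add(4)
process(i)
i = i + 39
i = (1 + 38) % i[res]
for rate in j:
    rate = rate + res
    res = handle(10)
if rate <= res:
    log(12)
    j = j * 22
j = (res - 3) % (i == 27)
res = res * (res % 5)
rate = rate + 34 // j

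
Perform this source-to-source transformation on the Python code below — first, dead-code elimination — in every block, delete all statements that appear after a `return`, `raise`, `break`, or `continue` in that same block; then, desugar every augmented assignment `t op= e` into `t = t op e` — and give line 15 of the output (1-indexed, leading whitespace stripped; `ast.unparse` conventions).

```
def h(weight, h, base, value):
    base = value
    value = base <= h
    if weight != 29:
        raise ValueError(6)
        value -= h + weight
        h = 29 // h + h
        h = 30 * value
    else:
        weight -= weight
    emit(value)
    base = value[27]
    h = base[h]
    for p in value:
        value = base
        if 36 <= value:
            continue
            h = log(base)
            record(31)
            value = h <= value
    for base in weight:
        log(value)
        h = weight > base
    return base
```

Transformed code:
def h(weight, h, base, value):
    base = value
    value = base <= h
    if weight != 29:
        raise ValueError(6)
    else:
        weight = weight - weight
    emit(value)
    base = value[27]
    h = base[h]
    for p in value:
        value = base
        if 36 <= value:
            continue
    for base in weight:
        log(value)
        h = weight > base
    return base

for base in weight:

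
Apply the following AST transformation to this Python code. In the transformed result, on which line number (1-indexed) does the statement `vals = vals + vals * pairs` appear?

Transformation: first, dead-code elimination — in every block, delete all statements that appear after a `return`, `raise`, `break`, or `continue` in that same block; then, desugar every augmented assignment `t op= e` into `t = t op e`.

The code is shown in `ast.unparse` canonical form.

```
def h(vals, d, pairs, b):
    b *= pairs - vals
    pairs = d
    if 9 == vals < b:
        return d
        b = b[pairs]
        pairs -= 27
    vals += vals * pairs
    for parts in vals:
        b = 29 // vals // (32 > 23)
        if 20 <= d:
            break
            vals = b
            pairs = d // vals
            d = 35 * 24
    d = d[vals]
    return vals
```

Transformed code:
def h(vals, d, pairs, b):
    b = b * (pairs - vals)
    pairs = d
    if 9 == vals < b:
        return d
    vals = vals + vals * pairs
    for parts in vals:
        b = 29 // vals // (32 > 23)
        if 20 <= d:
            break
    d = d[vals]
    return vals

6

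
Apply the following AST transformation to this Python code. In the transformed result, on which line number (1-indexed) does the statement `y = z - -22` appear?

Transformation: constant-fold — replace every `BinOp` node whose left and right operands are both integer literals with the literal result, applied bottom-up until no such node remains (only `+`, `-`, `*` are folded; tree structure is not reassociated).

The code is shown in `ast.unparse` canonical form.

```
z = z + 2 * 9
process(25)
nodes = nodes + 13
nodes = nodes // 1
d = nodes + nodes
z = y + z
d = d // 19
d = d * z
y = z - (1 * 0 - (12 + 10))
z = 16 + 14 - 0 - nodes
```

Transformed code:
z = z + 18
process(25)
nodes = nodes + 13
nodes = nodes // 1
d = nodes + nodes
z = y + z
d = d // 19
d = d * z
y = z - -22
z = 30 - nodes

9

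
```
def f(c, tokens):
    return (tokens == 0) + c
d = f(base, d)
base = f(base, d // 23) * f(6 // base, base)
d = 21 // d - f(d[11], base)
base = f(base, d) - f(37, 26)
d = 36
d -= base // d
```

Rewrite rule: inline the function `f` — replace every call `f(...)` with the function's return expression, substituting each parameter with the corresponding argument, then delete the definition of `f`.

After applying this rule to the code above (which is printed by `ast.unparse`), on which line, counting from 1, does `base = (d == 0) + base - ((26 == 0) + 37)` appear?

Transformed code:
d = (d == 0) + base
base = ((d // 23 == 0) + base) * ((base == 0) + 6 // base)
d = 21 // d - ((base == 0) + d[11])
base = (d == 0) + base - ((26 == 0) + 37)
d = 36
d -= base // d

4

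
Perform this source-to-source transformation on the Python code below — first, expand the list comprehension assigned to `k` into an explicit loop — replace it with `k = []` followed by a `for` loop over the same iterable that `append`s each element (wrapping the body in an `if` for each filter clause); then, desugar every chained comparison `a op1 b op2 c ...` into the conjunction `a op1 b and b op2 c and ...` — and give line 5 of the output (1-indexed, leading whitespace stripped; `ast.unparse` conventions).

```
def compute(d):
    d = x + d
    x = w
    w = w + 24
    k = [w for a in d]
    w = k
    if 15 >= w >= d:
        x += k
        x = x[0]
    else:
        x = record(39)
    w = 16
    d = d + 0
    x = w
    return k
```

k = []

Transformed code:
def compute(d):
    d = x + d
    x = w
    w = w + 24
    k = []
    for a in d:
        k.append(w)
    w = k
    if 15 >= w and w >= d:
        x += k
        x = x[0]
    else:
        x = record(39)
    w = 16
    d = d + 0
    x = w
    return k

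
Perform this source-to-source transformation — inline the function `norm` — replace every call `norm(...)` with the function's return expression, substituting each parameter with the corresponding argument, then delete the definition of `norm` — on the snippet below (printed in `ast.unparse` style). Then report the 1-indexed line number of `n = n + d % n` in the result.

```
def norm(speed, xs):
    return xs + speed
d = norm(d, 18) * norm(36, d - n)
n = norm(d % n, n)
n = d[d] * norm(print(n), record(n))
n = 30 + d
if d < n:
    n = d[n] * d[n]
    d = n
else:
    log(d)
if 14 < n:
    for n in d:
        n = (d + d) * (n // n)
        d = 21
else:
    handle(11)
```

2

Transformed code:
d = (18 + d) * (d - n + 36)
n = n + d % n
n = d[d] * (record(n) + print(n))
n = 30 + d
if d < n:
    n = d[n] * d[n]
    d = n
else:
    log(d)
if 14 < n:
    for n in d:
        n = (d + d) * (n // n)
        d = 21
else:
    handle(11)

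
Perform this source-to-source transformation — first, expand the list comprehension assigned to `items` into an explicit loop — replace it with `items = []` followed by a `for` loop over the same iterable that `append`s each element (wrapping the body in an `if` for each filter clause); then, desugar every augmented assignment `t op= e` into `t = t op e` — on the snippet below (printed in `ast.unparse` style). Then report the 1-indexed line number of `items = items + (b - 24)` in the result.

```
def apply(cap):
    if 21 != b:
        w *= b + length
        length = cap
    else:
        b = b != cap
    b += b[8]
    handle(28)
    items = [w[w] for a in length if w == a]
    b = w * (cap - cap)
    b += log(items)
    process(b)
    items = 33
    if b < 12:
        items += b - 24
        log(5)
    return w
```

Transformed code:
def apply(cap):
    if 21 != b:
        w = w * (b + length)
        length = cap
    else:
        b = b != cap
    b = b + b[8]
    handle(28)
    items = []
    for a in length:
        if w == a:
            items.append(w[w])
    b = w * (cap - cap)
    b = b + log(items)
    process(b)
    items = 33
    if b < 12:
        items = items + (b - 24)
        log(5)
    return w

18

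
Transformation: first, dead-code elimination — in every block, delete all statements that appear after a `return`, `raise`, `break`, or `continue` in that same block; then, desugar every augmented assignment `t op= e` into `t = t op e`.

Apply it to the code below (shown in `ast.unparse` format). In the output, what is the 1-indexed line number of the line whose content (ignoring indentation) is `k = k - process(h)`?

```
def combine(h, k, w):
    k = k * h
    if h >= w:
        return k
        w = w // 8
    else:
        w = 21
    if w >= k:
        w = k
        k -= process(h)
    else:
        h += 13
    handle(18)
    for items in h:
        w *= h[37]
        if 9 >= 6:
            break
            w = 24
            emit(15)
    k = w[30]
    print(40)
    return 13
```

9

Transformed code:
def combine(h, k, w):
    k = k * h
    if h >= w:
        return k
    else:
        w = 21
    if w >= k:
        w = k
        k = k - process(h)
    else:
        h = h + 13
    handle(18)
    for items in h:
        w = w * h[37]
        if 9 >= 6:
            break
    k = w[30]
    print(40)
    return 13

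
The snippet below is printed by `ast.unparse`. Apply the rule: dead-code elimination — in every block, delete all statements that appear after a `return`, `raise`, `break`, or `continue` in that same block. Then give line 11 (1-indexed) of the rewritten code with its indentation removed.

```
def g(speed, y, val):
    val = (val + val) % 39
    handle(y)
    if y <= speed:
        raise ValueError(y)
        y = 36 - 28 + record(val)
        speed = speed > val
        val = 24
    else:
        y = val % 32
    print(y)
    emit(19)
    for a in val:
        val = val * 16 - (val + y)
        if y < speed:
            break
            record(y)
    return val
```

val = val * 16 - (val + y)

Transformed code:
def g(speed, y, val):
    val = (val + val) % 39
    handle(y)
    if y <= speed:
        raise ValueError(y)
    else:
        y = val % 32
    print(y)
    emit(19)
    for a in val:
        val = val * 16 - (val + y)
        if y < speed:
            break
    return val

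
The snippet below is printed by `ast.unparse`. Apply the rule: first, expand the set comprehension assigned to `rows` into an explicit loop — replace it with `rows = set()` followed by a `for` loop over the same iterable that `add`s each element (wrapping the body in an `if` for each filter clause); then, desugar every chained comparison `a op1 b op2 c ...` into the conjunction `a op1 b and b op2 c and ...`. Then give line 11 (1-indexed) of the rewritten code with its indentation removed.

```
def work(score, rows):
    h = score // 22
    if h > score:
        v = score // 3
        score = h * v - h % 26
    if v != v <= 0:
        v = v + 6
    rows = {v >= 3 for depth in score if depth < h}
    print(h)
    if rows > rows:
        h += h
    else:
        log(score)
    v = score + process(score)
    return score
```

Transformed code:
def work(score, rows):
    h = score // 22
    if h > score:
        v = score // 3
        score = h * v - h % 26
    if v != v and v <= 0:
        v = v + 6
    rows = set()
    for depth in score:
        if depth < h:
            rows.add(v >= 3)
    print(h)
    if rows > rows:
        h += h
    else:
        log(score)
    v = score + process(score)
    return score

rows.add(v >= 3)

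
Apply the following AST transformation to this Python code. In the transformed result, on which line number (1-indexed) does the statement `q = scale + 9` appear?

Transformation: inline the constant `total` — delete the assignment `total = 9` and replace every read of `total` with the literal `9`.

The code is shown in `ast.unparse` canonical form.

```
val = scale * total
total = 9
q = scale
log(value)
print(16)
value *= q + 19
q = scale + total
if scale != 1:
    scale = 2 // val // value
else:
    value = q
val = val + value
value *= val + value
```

Transformed code:
val = scale * 9
q = scale
log(value)
print(16)
value *= q + 19
q = scale + 9
if scale != 1:
    scale = 2 // val // value
else:
    value = q
val = val + value
value *= val + value

6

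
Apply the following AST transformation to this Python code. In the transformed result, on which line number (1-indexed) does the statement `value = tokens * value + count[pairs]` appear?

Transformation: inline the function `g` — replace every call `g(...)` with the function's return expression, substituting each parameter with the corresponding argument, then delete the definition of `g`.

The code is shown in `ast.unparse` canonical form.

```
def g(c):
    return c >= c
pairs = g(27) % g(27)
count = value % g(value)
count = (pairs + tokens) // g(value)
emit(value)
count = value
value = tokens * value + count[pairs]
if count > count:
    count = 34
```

Transformed code:
pairs = (27 >= 27) % (27 >= 27)
count = value % (value >= value)
count = (pairs + tokens) // (value >= value)
emit(value)
count = value
value = tokens * value + count[pairs]
if count > count:
    count = 34

6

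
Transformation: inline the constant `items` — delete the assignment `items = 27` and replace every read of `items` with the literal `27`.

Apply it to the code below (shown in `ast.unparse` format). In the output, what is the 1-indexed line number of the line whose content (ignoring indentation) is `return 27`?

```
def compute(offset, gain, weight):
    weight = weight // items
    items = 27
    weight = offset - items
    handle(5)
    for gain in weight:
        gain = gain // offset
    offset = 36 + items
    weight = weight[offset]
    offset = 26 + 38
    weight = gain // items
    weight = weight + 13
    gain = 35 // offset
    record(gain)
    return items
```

Transformed code:
def compute(offset, gain, weight):
    weight = weight // 27
    weight = offset - 27
    handle(5)
    for gain in weight:
        gain = gain // offset
    offset = 36 + 27
    weight = weight[offset]
    offset = 26 + 38
    weight = gain // 27
    weight = weight + 13
    gain = 35 // offset
    record(gain)
    return 27

14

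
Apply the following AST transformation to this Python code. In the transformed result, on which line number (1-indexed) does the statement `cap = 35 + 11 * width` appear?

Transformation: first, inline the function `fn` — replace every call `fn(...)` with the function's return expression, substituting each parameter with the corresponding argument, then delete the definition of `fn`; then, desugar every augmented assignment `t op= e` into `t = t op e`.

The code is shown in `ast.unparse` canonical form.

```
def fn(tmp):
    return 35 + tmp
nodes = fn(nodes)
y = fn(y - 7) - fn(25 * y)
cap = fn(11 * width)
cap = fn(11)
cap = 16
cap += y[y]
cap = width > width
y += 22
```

3

Transformed code:
nodes = 35 + nodes
y = 35 + (y - 7) - (35 + 25 * y)
cap = 35 + 11 * width
cap = 35 + 11
cap = 16
cap = cap + y[y]
cap = width > width
y = y + 22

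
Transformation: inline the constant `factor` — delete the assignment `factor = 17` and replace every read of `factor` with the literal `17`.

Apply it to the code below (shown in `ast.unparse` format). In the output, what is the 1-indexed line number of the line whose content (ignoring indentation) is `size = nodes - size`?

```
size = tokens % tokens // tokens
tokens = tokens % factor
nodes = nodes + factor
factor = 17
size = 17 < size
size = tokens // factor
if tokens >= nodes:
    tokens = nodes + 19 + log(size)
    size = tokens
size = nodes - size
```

Transformed code:
size = tokens % tokens // tokens
tokens = tokens % 17
nodes = nodes + 17
size = 17 < size
size = tokens // 17
if tokens >= nodes:
    tokens = nodes + 19 + log(size)
    size = tokens
size = nodes - size

9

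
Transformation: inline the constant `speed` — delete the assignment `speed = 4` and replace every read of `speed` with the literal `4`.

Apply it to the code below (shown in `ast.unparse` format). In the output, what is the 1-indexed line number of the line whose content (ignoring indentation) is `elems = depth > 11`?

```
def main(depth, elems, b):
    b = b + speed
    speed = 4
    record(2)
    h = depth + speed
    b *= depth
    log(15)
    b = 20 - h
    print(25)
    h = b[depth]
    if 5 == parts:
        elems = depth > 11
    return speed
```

Transformed code:
def main(depth, elems, b):
    b = b + 4
    record(2)
    h = depth + 4
    b *= depth
    log(15)
    b = 20 - h
    print(25)
    h = b[depth]
    if 5 == parts:
        elems = depth > 11
    return 4

11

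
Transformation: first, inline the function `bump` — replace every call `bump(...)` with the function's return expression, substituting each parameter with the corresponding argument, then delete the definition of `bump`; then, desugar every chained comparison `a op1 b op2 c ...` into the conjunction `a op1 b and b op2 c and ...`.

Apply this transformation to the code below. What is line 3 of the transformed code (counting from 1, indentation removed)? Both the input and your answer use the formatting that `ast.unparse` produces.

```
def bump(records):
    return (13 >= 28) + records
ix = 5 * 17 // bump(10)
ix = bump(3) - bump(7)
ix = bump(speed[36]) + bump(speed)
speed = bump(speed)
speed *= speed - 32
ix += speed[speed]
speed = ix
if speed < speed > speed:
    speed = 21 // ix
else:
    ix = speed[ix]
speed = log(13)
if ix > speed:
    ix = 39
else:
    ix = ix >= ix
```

ix = (13 >= 28) + speed[36] + ((13 >= 28) + speed)

Transformed code:
ix = 5 * 17 // ((13 >= 28) + 10)
ix = (13 >= 28) + 3 - ((13 >= 28) + 7)
ix = (13 >= 28) + speed[36] + ((13 >= 28) + speed)
speed = (13 >= 28) + speed
speed *= speed - 32
ix += speed[speed]
speed = ix
if speed < speed and speed > speed:
    speed = 21 // ix
else:
    ix = speed[ix]
speed = log(13)
if ix > speed:
    ix = 39
else:
    ix = ix >= ix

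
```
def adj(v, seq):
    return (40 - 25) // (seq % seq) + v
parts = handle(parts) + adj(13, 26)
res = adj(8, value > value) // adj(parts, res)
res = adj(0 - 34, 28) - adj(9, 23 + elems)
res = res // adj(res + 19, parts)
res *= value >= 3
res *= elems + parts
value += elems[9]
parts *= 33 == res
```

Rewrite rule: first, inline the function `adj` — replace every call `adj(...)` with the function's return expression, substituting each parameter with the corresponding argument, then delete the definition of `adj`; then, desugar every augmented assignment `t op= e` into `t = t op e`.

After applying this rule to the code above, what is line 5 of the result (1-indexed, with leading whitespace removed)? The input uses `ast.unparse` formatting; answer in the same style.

res = res * (value >= 3)

Transformed code:
parts = handle(parts) + ((40 - 25) // (26 % 26) + 13)
res = ((40 - 25) // ((value > value) % (value > value)) + 8) // ((40 - 25) // (res % res) + parts)
res = (40 - 25) // (28 % 28) + (0 - 34) - ((40 - 25) // ((23 + elems) % (23 + elems)) + 9)
res = res // ((40 - 25) // (parts % parts) + (res + 19))
res = res * (value >= 3)
res = res * (elems + parts)
value = value + elems[9]
parts = parts * (33 == res)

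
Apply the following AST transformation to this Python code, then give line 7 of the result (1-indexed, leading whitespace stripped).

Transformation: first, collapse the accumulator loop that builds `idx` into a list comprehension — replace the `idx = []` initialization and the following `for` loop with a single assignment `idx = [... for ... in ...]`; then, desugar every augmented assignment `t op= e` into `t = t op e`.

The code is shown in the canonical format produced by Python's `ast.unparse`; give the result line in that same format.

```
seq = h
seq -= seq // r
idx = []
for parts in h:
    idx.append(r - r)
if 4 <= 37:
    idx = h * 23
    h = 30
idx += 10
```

idx = idx + 10

Transformed code:
seq = h
seq = seq - seq // r
idx = [r - r for parts in h]
if 4 <= 37:
    idx = h * 23
    h = 30
idx = idx + 10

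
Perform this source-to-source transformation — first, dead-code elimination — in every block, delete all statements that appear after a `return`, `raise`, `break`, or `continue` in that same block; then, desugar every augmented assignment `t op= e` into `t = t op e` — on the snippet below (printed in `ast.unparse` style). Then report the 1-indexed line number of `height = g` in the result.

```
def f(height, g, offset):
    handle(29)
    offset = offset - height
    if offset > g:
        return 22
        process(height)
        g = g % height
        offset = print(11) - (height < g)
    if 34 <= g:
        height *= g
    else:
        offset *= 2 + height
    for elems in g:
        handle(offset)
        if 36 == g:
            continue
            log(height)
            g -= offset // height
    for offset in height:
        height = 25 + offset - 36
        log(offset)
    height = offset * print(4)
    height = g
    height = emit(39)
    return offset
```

Transformed code:
def f(height, g, offset):
    handle(29)
    offset = offset - height
    if offset > g:
        return 22
    if 34 <= g:
        height = height * g
    else:
        offset = offset * (2 + height)
    for elems in g:
        handle(offset)
        if 36 == g:
            continue
    for offset in height:
        height = 25 + offset - 36
        log(offset)
    height = offset * print(4)
    height = g
    height = emit(39)
    return offset

18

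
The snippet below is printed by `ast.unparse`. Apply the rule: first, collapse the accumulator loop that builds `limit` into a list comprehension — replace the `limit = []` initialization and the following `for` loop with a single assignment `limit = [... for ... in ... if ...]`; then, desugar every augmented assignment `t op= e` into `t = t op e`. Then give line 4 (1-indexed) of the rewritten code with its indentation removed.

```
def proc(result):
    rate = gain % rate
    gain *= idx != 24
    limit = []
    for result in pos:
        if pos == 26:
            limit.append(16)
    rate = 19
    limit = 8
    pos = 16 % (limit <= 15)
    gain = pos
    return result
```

limit = [16 for result in pos if pos == 26]

Transformed code:
def proc(result):
    rate = gain % rate
    gain = gain * (idx != 24)
    limit = [16 for result in pos if pos == 26]
    rate = 19
    limit = 8
    pos = 16 % (limit <= 15)
    gain = pos
    return result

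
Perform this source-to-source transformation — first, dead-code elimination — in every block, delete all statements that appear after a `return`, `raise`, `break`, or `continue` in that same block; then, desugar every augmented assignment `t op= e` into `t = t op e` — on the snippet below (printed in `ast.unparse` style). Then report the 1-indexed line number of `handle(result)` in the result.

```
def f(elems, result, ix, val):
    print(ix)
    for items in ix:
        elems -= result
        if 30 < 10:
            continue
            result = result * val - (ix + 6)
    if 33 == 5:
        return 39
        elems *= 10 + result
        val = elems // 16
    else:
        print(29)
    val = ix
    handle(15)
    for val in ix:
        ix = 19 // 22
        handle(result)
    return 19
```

15

Transformed code:
def f(elems, result, ix, val):
    print(ix)
    for items in ix:
        elems = elems - result
        if 30 < 10:
            continue
    if 33 == 5:
        return 39
    else:
        print(29)
    val = ix
    handle(15)
    for val in ix:
        ix = 19 // 22
        handle(result)
    return 19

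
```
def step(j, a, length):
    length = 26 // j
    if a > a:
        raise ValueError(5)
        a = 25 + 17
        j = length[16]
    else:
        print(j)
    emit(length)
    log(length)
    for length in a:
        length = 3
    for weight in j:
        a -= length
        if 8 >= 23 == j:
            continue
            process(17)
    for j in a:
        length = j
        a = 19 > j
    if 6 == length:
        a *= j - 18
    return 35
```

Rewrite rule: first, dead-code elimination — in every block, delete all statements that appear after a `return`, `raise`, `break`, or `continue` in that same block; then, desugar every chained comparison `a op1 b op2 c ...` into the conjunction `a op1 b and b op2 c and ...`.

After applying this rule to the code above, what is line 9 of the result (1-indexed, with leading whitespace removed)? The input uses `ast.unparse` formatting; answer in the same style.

Transformed code:
def step(j, a, length):
    length = 26 // j
    if a > a:
        raise ValueError(5)
    else:
        print(j)
    emit(length)
    log(length)
    for length in a:
        length = 3
    for weight in j:
        a -= length
        if 8 >= 23 and 23 == j:
            continue
    for j in a:
        length = j
        a = 19 > j
    if 6 == length:
        a *= j - 18
    return 35

for length in a:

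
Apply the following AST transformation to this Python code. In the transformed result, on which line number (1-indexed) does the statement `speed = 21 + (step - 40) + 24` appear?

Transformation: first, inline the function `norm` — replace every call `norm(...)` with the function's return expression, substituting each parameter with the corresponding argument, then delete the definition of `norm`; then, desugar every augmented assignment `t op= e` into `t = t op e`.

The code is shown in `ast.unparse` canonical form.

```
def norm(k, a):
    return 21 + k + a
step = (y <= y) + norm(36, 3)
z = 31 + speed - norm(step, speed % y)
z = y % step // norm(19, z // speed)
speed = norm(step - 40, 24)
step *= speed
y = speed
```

Transformed code:
step = (y <= y) + (21 + 36 + 3)
z = 31 + speed - (21 + step + speed % y)
z = y % step // (21 + 19 + z // speed)
speed = 21 + (step - 40) + 24
step = step * speed
y = speed

4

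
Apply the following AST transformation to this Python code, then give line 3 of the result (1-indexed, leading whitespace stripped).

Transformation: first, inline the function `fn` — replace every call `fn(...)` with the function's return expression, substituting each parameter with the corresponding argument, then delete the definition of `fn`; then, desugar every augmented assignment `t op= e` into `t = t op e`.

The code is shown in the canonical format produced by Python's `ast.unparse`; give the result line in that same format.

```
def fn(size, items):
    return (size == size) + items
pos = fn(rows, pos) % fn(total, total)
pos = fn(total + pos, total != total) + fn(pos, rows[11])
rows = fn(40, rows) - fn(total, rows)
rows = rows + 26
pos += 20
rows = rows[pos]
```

rows = (40 == 40) + rows - ((total == total) + rows)

Transformed code:
pos = ((rows == rows) + pos) % ((total == total) + total)
pos = (total + pos == total + pos) + (total != total) + ((pos == pos) + rows[11])
rows = (40 == 40) + rows - ((total == total) + rows)
rows = rows + 26
pos = pos + 20
rows = rows[pos]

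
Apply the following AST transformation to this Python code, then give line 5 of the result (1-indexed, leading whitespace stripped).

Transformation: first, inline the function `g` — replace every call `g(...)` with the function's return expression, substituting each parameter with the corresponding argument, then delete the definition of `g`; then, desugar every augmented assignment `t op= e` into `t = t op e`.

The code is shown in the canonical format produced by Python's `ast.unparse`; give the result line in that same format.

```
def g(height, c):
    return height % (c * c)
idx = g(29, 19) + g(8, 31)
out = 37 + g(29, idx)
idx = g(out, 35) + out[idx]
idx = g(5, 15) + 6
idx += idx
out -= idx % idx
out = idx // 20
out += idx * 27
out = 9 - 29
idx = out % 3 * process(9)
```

Transformed code:
idx = 29 % (19 * 19) + 8 % (31 * 31)
out = 37 + 29 % (idx * idx)
idx = out % (35 * 35) + out[idx]
idx = 5 % (15 * 15) + 6
idx = idx + idx
out = out - idx % idx
out = idx // 20
out = out + idx * 27
out = 9 - 29
idx = out % 3 * process(9)

idx = idx + idx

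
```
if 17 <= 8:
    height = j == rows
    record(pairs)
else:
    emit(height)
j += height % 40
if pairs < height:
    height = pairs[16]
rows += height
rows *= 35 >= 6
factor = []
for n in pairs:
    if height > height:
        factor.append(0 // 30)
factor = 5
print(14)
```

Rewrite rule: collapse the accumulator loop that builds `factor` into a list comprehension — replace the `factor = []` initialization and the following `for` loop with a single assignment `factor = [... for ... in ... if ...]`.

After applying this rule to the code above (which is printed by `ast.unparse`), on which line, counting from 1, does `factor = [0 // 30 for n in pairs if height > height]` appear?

Transformed code:
if 17 <= 8:
    height = j == rows
    record(pairs)
else:
    emit(height)
j += height % 40
if pairs < height:
    height = pairs[16]
rows += height
rows *= 35 >= 6
factor = [0 // 30 for n in pairs if height > height]
factor = 5
print(14)

11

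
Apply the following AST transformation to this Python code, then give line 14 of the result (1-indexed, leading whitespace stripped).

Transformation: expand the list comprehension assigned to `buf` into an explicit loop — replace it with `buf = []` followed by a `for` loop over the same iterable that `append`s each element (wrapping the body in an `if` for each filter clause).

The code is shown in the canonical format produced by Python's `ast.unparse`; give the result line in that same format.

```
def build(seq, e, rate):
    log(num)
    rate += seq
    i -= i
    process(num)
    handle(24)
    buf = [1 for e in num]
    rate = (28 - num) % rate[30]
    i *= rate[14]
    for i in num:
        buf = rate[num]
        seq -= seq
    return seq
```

seq -= seq

Transformed code:
def build(seq, e, rate):
    log(num)
    rate += seq
    i -= i
    process(num)
    handle(24)
    buf = []
    for e in num:
        buf.append(1)
    rate = (28 - num) % rate[30]
    i *= rate[14]
    for i in num:
        buf = rate[num]
        seq -= seq
    return seq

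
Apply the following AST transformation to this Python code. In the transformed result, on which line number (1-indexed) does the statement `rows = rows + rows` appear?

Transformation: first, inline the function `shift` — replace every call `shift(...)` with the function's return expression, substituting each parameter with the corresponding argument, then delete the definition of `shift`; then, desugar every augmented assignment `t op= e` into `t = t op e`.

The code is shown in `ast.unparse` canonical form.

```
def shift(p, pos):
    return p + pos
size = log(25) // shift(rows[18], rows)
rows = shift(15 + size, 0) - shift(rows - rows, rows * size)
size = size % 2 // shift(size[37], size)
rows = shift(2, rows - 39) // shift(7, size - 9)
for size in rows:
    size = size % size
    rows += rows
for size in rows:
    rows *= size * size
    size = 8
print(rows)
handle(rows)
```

Transformed code:
size = log(25) // (rows[18] + rows)
rows = 15 + size + 0 - (rows - rows + rows * size)
size = size % 2 // (size[37] + size)
rows = (2 + (rows - 39)) // (7 + (size - 9))
for size in rows:
    size = size % size
    rows = rows + rows
for size in rows:
    rows = rows * (size * size)
    size = 8
print(rows)
handle(rows)

7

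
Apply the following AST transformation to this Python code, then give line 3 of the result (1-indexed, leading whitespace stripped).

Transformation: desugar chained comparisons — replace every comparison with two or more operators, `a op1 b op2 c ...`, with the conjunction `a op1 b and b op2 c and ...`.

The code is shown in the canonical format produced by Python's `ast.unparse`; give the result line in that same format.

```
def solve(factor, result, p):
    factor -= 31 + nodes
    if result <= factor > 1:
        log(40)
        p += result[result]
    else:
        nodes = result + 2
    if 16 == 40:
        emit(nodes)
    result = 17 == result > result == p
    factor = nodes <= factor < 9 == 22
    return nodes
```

if result <= factor and factor > 1:

Transformed code:
def solve(factor, result, p):
    factor -= 31 + nodes
    if result <= factor and factor > 1:
        log(40)
        p += result[result]
    else:
        nodes = result + 2
    if 16 == 40:
        emit(nodes)
    result = 17 == result and result > result and (result == p)
    factor = nodes <= factor and factor < 9 and (9 == 22)
    return nodes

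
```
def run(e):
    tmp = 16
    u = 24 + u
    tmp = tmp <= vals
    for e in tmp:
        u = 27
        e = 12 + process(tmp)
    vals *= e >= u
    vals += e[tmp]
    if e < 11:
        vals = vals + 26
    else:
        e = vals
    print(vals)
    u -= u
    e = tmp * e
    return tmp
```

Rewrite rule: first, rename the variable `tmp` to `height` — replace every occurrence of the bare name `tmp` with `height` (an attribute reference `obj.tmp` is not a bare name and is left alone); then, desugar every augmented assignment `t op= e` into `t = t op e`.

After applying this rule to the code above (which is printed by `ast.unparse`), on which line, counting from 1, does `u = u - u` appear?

Transformed code:
def run(e):
    height = 16
    u = 24 + u
    height = height <= vals
    for e in height:
        u = 27
        e = 12 + process(height)
    vals = vals * (e >= u)
    vals = vals + e[height]
    if e < 11:
        vals = vals + 26
    else:
        e = vals
    print(vals)
    u = u - u
    e = height * e
    return height

15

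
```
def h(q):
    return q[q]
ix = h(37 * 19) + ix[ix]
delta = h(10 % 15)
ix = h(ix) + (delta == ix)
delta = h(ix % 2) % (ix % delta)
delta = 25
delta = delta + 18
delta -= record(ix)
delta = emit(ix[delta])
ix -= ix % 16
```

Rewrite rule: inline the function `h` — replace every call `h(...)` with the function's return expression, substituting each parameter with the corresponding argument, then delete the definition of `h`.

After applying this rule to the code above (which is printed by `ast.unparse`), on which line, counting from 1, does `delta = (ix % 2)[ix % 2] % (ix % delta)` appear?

4

Transformed code:
ix = (37 * 19)[37 * 19] + ix[ix]
delta = (10 % 15)[10 % 15]
ix = ix[ix] + (delta == ix)
delta = (ix % 2)[ix % 2] % (ix % delta)
delta = 25
delta = delta + 18
delta -= record(ix)
delta = emit(ix[delta])
ix -= ix % 16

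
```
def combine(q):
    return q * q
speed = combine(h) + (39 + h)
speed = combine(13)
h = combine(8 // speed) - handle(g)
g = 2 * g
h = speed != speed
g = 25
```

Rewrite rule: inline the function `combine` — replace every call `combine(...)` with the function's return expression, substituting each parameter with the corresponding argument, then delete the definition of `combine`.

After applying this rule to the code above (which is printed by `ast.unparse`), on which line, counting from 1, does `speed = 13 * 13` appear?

Transformed code:
speed = h * h + (39 + h)
speed = 13 * 13
h = 8 // speed * (8 // speed) - handle(g)
g = 2 * g
h = speed != speed
g = 25

2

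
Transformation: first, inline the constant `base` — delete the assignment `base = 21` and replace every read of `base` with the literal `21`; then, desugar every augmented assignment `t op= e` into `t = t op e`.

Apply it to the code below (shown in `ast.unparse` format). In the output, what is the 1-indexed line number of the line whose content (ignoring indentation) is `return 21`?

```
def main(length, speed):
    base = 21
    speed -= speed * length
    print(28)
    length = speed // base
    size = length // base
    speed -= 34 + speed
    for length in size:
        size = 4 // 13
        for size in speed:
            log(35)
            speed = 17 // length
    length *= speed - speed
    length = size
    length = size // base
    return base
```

Transformed code:
def main(length, speed):
    speed = speed - speed * length
    print(28)
    length = speed // 21
    size = length // 21
    speed = speed - (34 + speed)
    for length in size:
        size = 4 // 13
        for size in speed:
            log(35)
            speed = 17 // length
    length = length * (speed - speed)
    length = size
    length = size // 21
    return 21

15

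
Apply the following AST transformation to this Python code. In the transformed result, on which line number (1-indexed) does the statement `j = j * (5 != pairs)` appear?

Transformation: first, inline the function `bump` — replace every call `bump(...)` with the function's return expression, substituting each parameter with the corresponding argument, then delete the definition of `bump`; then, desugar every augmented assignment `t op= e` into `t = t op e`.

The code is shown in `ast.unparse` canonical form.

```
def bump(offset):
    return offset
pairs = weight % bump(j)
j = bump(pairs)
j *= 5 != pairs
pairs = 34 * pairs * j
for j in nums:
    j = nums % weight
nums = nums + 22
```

3

Transformed code:
pairs = weight % j
j = pairs
j = j * (5 != pairs)
pairs = 34 * pairs * j
for j in nums:
    j = nums % weight
nums = nums + 22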